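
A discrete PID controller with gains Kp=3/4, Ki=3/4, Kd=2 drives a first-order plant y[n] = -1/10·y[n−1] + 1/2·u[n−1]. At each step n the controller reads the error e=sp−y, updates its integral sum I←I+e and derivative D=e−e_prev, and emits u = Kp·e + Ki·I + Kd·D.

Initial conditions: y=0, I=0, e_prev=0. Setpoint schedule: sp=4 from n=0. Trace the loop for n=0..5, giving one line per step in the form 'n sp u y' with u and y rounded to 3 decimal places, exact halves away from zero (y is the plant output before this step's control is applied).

(exact arithmetic carried between steps; '≈' marks a value shown rounded to 6 d.p. or computed from one; I and e_prev carry over from the previous line; the table rounds u and y to 3 d.p., halves away from zero)
n=0: y=0, sp=4, e=sp−y=4; I=4, D=e−e_prev=4; u=3/4·4+3/4·4+2·4=14; next y=-1/10·0+1/2·14=7
n=1: y=7, sp=4, e=sp−y=-3; I=1, D=e−e_prev=-7; u=3/4·(-3)+3/4·1+2·(-7)=-15.5; next y=-1/10·7+1/2·(-15.5)=-8.45
n=2: y=-8.45, sp=4, e=sp−y=12.45; I=13.45, D=e−e_prev=15.45; u=3/4·12.45+3/4·13.45+2·15.45=50.325; next y=-1/10·(-8.45)+1/2·50.325=26.0075
n=3: y=26.0075, sp=4, e=sp−y=-22.0075; I=-8.5575, D=e−e_prev=-34.4575; u=3/4·(-22.0075)+3/4·(-8.5575)+2·(-34.4575)=-91.83875; next y=-1/10·26.0075+1/2·(-91.83875)=-48.520125
n=4: y=-48.520125, sp=4, e=sp−y=52.520125; I=43.962625, D=e−e_prev=74.527625; u=3/4·52.520125+3/4·43.962625+2·74.527625≈221.417313; next y=-1/10·(-48.520125)+1/2·221.417313≈115.560669
n=5: y≈115.560669, sp=4, e=sp−y≈-111.560669; I≈-67.598044, D=e−e_prev≈-164.080794; u=3/4·(-111.560669)+3/4·(-67.598044)+2·(-164.080794)≈-462.530622; next y=-1/10·115.560669+1/2·(-462.530622)≈-242.821378

0 4 14.000 0.000
1 4 -15.500 7.000
2 4 50.325 -8.450
3 4 -91.839 26.008
4 4 221.417 -48.520
5 4 -462.531 115.561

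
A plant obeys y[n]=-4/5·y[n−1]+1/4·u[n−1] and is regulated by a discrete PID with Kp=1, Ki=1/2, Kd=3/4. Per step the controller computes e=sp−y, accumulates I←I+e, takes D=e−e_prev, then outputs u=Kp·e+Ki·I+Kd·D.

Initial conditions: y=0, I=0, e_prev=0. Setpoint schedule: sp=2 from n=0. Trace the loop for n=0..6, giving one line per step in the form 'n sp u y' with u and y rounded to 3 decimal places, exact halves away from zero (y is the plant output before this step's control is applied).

(exact arithmetic carried between steps; '≈' marks a value shown rounded to 6 d.p. or computed from one; I and e_prev carry over from the previous line; the table rounds u and y to 3 d.p., halves away from zero)
n=0: y=0, sp=2, e=sp−y=2; I=2, D=e−e_prev=2; u=1·2+1/2·2+3/4·2=4.5; next y=-4/5·0+1/4·4.5=1.125
n=1: y=1.125, sp=2, e=sp−y=0.875; I=2.875, D=e−e_prev=-1.125; u=1·0.875+1/2·2.875+3/4·(-1.125)=1.46875; next y=-4/5·1.125+1/4·1.46875≈-0.532813
n=2: y≈-0.532813, sp=2, e=sp−y≈2.532813; I≈5.407813, D=e−e_prev≈1.657813; u=1·2.532813+1/2·5.407813+3/4·1.657813≈6.480078; next y=-4/5·(-0.532813)+1/4·6.480078≈2.046270
n=3: y≈2.046270, sp=2, e=sp−y≈-0.046270; I≈5.361543, D=e−e_prev≈-2.579082; u=1·(-0.046270)+1/2·5.361543+3/4·(-2.579082)≈0.700190; next y=-4/5·2.046270+1/4·0.700190≈-1.461968
n=4: y≈-1.461968, sp=2, e=sp−y≈3.461968; I≈8.823511, D=e−e_prev≈3.508238; u=1·3.461968+1/2·8.823511+3/4·3.508238≈10.504902; next y=-4/5·(-1.461968)+1/4·10.504902≈3.795800
n=5: y≈3.795800, sp=2, e=sp−y≈-1.795800; I≈7.027711, D=e−e_prev≈-5.257768; u=1·(-1.795800)+1/2·7.027711+3/4·(-5.257768)≈-2.225270; next y=-4/5·3.795800+1/4·(-2.225270)≈-3.592957
n=6: y≈-3.592957, sp=2, e=sp−y≈5.592957; I≈12.620669, D=e−e_prev≈7.388757; u=1·5.592957+1/2·12.620669+3/4·7.388757≈17.444860; next y=-4/5·(-3.592957)+1/4·17.444860≈7.235581

0 2 4.500 0.000
1 2 1.469 1.125
2 2 6.480 -0.533
3 2 0.700 2.046
4 2 10.505 -1.462
5 2 -2.225 3.796
6 2 17.445 -3.593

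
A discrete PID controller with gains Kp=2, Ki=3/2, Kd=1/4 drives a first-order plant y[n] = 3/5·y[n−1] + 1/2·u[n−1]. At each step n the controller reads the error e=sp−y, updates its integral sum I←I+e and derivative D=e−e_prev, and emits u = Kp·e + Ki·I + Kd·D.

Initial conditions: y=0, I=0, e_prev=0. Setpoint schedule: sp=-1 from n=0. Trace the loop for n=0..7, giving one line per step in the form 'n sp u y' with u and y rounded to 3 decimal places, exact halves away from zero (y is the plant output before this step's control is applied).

0 -1 -3.750 0.000
1 -1 2.031 -1.875
2 -1 -3.746 -0.109
3 -1 2.219 -1.939
4 -1 -3.899 -0.054
5 -1 2.383 -1.982
6 -1 -4.067 0.002
7 -1 2.555 -2.032

(exact arithmetic carried between steps; '≈' marks a value shown rounded to 6 d.p. or computed from one; I and e_prev carry over from the previous line; the table rounds u and y to 3 d.p., halves away from zero)
n=0: y=0, sp=-1, e=sp−y=-1; I=-1, D=e−e_prev=-1; u=2·(-1)+3/2·(-1)+1/4·(-1)=-3.75; next y=3/5·0+1/2·(-3.75)=-1.875
n=1: y=-1.875, sp=-1, e=sp−y=0.875; I=-0.125, D=e−e_prev=1.875; u=2·0.875+3/2·(-0.125)+1/4·1.875=2.03125; next y=3/5·(-1.875)+1/2·2.03125=-0.109375
n=2: y=-0.109375, sp=-1, e=sp−y=-0.890625; I=-1.015625, D=e−e_prev=-1.765625; u=2·(-0.890625)+3/2·(-1.015625)+1/4·(-1.765625)≈-3.746094; next y=3/5·(-0.109375)+1/2·(-3.746094)≈-1.938672
n=3: y≈-1.938672, sp=-1, e=sp−y≈0.938672; I≈-0.076953, D=e−e_prev≈1.829297; u=2·0.938672+3/2·(-0.076953)+1/4·1.829297≈2.219238; next y=3/5·(-1.938672)+1/2·2.219238≈-0.053584
n=4: y≈-0.053584, sp=-1, e=sp−y≈-0.946416; I≈-1.023369, D=e−e_prev≈-1.885088; u=2·(-0.946416)+3/2·(-1.023369)+1/4·(-1.885088)≈-3.899158; next y=3/5·(-0.053584)+1/2·(-3.899158)≈-1.981729
n=5: y≈-1.981729, sp=-1, e=sp−y≈0.981729; I≈-0.041640, D=e−e_prev≈1.928145; u=2·0.981729+3/2·(-0.041640)+1/4·1.928145≈2.383035; next y=3/5·(-1.981729)+1/2·2.383035≈0.002480
n=6: y≈0.002480, sp=-1, e=sp−y≈-1.002480; I≈-1.044120, D=e−e_prev≈-1.984209; u=2·(-1.002480)+3/2·(-1.044120)+1/4·(-1.984209)≈-4.067192; next y=3/5·0.002480+1/2·(-4.067192)≈-2.032108
n=7: y≈-2.032108, sp=-1, e=sp−y≈1.032108; I≈-0.012012, D=e−e_prev≈2.034588; u=2·1.032108+3/2·(-0.012012)+1/4·2.034588≈2.554845; next y=3/5·(-2.032108)+1/2·2.554845≈0.058158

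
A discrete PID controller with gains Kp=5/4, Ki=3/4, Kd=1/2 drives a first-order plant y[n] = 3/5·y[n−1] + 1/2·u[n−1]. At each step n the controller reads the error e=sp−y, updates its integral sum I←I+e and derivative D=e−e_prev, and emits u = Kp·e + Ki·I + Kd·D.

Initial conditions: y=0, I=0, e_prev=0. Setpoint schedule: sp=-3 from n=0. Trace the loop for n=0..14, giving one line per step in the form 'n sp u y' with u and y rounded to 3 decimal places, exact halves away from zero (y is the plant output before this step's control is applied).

(exact arithmetic carried between steps; '≈' marks a value shown rounded to 6 d.p. or computed from one; I and e_prev carry over from the previous line; the table rounds u and y to 3 d.p., halves away from zero)
n=0: y=0, sp=-3, e=sp−y=-3; I=-3, D=e−e_prev=-3; u=5/4·(-3)+3/4·(-3)+1/2·(-3)=-7.5; next y=3/5·0+1/2·(-7.5)=-3.75
n=1: y=-3.75, sp=-3, e=sp−y=0.75; I=-2.25, D=e−e_prev=3.75; u=5/4·0.75+3/4·(-2.25)+1/2·3.75=1.125; next y=3/5·(-3.75)+1/2·1.125=-1.6875
n=2: y=-1.6875, sp=-3, e=sp−y=-1.3125; I=-3.5625, D=e−e_prev=-2.0625; u=5/4·(-1.3125)+3/4·(-3.5625)+1/2·(-2.0625)=-5.34375; next y=3/5·(-1.6875)+1/2·(-5.34375)=-3.684375
n=3: y=-3.684375, sp=-3, e=sp−y=0.684375; I=-2.878125, D=e−e_prev=1.996875; u=5/4·0.684375+3/4·(-2.878125)+1/2·1.996875≈-0.304688; next y=3/5·(-3.684375)+1/2·(-0.304688)≈-2.362969
n=4: y≈-2.362969, sp=-3, e=sp−y≈-0.637031; I≈-3.515156, D=e−e_prev≈-1.321406; u=5/4·(-0.637031)+3/4·(-3.515156)+1/2·(-1.321406)≈-4.093359; next y=3/5·(-2.362969)+1/2·(-4.093359)≈-3.464461
n=5: y≈-3.464461, sp=-3, e=sp−y≈0.464461; I≈-3.050695, D=e−e_prev≈1.101492; u=5/4·0.464461+3/4·(-3.050695)+1/2·1.101492≈-1.156699; next y=3/5·(-3.464461)+1/2·(-1.156699)≈-2.657026
n=6: y≈-2.657026, sp=-3, e=sp−y≈-0.342974; I≈-3.393669, D=e−e_prev≈-0.807435; u=5/4·(-0.342974)+3/4·(-3.393669)+1/2·(-0.807435)≈-3.377687; next y=3/5·(-2.657026)+1/2·(-3.377687)≈-3.283059
n=7: y≈-3.283059, sp=-3, e=sp−y≈0.283059; I≈-3.110610, D=e−e_prev≈0.626033; u=5/4·0.283059+3/4·(-3.110610)+1/2·0.626033≈-1.666118; next y=3/5·(-3.283059)+1/2·(-1.666118)≈-2.802894
n=8: y≈-2.802894, sp=-3, e=sp−y≈-0.197106; I≈-3.307716, D=e−e_prev≈-0.480165; u=5/4·(-0.197106)+3/4·(-3.307716)+1/2·(-0.480165)≈-2.967252; next y=3/5·(-2.802894)+1/2·(-2.967252)≈-3.165362
n=9: y≈-3.165362, sp=-3, e=sp−y≈0.165362; I≈-3.142354, D=e−e_prev≈0.362468; u=5/4·0.165362+3/4·(-3.142354)+1/2·0.362468≈-1.968828; next y=3/5·(-3.165362)+1/2·(-1.968828)≈-2.883632
n=10: y≈-2.883632, sp=-3, e=sp−y≈-0.116368; I≈-3.258722, D=e−e_prev≈-0.281731; u=5/4·(-0.116368)+3/4·(-3.258722)+1/2·(-0.281731)≈-2.730368; next y=3/5·(-2.883632)+1/2·(-2.730368)≈-3.095363
n=11: y≈-3.095363, sp=-3, e=sp−y≈0.095363; I≈-3.163359, D=e−e_prev≈0.211731; u=5/4·0.095363+3/4·(-3.163359)+1/2·0.211731≈-2.147451; next y=3/5·(-3.095363)+1/2·(-2.147451)≈-2.930943
n=12: y≈-2.930943, sp=-3, e=sp−y≈-0.069057; I≈-3.232417, D=e−e_prev≈-0.164420; u=5/4·(-0.069057)+3/4·(-3.232417)+1/2·(-0.164420)≈-2.592844; next y=3/5·(-2.930943)+1/2·(-2.592844)≈-3.054988
n=13: y≈-3.054988, sp=-3, e=sp−y≈0.054988; I≈-3.177429, D=e−e_prev≈0.124045; u=5/4·0.054988+3/4·(-3.177429)+1/2·0.124045≈-2.252315; next y=3/5·(-3.054988)+1/2·(-2.252315)≈-2.959150
n=14: y≈-2.959150, sp=-3, e=sp−y≈-0.040850; I≈-3.218279, D=e−e_prev≈-0.095838; u=5/4·(-0.040850)+3/4·(-3.218279)+1/2·(-0.095838)≈-2.512691; next y=3/5·(-2.959150)+1/2·(-2.512691)≈-3.031835

0 -3 -7.500 0.000
1 -3 1.125 -3.750
2 -3 -5.344 -1.688
3 -3 -0.305 -3.684
4 -3 -4.093 -2.363
5 -3 -1.157 -3.464
6 -3 -3.378 -2.657
7 -3 -1.666 -3.283
8 -3 -2.967 -2.803
9 -3 -1.969 -3.165
10 -3 -2.730 -2.884
11 -3 -2.147 -3.095
12 -3 -2.593 -2.931
13 -3 -2.252 -3.055
14 -3 -2.513 -2.959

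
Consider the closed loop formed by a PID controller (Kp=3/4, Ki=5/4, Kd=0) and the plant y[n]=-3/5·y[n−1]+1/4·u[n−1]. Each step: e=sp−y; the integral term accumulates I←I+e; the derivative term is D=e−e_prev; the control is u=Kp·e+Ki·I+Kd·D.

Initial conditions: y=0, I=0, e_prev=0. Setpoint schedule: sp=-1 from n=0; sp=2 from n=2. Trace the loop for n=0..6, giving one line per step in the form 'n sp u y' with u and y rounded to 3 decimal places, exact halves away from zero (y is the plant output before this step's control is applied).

0 -1 -2.000 0.000
1 -1 -2.250 -0.500
2 2 2.650 -0.263
3 2 3.313 0.820
4 2 5.756 0.336
5 2 6.034 1.237
6 2 7.929 0.766

(exact arithmetic carried between steps; '≈' marks a value shown rounded to 6 d.p. or computed from one; I and e_prev carry over from the previous line; the table rounds u and y to 3 d.p., halves away from zero)
n=0: y=0, sp=-1, e=sp−y=-1; I=-1, D=e−e_prev=-1; u=3/4·(-1)+5/4·(-1)+0·(-1)=-2; next y=-3/5·0+1/4·(-2)=-0.5
n=1: y=-0.5, sp=-1, e=sp−y=-0.5; I=-1.5, D=e−e_prev=0.5; u=3/4·(-0.5)+5/4·(-1.5)+0·0.5=-2.25; next y=-3/5·(-0.5)+1/4·(-2.25)=-0.2625
n=2: y=-0.2625, sp=2, e=sp−y=2.2625; I=0.7625, D=e−e_prev=2.7625; u=3/4·2.2625+5/4·0.7625+0·2.7625=2.65; next y=-3/5·(-0.2625)+1/4·2.65=0.82
n=3: y=0.82, sp=2, e=sp−y=1.18; I=1.9425, D=e−e_prev=-1.0825; u=3/4·1.18+5/4·1.9425+0·(-1.0825)=3.313125; next y=-3/5·0.82+1/4·3.313125≈0.336281
n=4: y≈0.336281, sp=2, e=sp−y≈1.663719; I≈3.606219, D=e−e_prev≈0.483719; u=3/4·1.663719+5/4·3.606219+0·0.483719≈5.755563; next y=-3/5·0.336281+1/4·5.755563≈1.237122
n=5: y≈1.237122, sp=2, e=sp−y≈0.762878; I≈4.369097, D=e−e_prev≈-0.900841; u=3/4·0.762878+5/4·4.369097+0·(-0.900841)≈6.033530; next y=-3/5·1.237122+1/4·6.033530≈0.766109
n=6: y≈0.766109, sp=2, e=sp−y≈1.233891; I≈5.602988, D=e−e_prev≈0.471013; u=3/4·1.233891+5/4·5.602988+0·0.471013≈7.929153; next y=-3/5·0.766109+1/4·7.929153≈1.522623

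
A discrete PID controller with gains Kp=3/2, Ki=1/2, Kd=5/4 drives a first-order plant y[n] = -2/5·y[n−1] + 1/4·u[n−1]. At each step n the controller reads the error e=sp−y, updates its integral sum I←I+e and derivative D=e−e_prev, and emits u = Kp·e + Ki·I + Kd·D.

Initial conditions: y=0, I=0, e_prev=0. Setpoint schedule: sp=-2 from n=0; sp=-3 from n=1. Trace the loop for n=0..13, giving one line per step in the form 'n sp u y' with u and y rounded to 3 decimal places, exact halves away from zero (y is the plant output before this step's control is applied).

(exact arithmetic carried between steps; '≈' marks a value shown rounded to 6 d.p. or computed from one; I and e_prev carry over from the previous line; the table rounds u and y to 3 d.p., halves away from zero)
n=0: y=0, sp=-2, e=sp−y=-2; I=-2, D=e−e_prev=-2; u=3/2·(-2)+1/2·(-2)+5/4·(-2)=-6.5; next y=-2/5·0+1/4·(-6.5)=-1.625
n=1: y=-1.625, sp=-3, e=sp−y=-1.375; I=-3.375, D=e−e_prev=0.625; u=3/2·(-1.375)+1/2·(-3.375)+5/4·0.625=-2.96875; next y=-2/5·(-1.625)+1/4·(-2.96875)≈-0.092188
n=2: y≈-0.092188, sp=-3, e=sp−y≈-2.907813; I≈-6.282813, D=e−e_prev≈-1.532813; u=3/2·(-2.907813)+1/2·(-6.282813)+5/4·(-1.532813)≈-9.419141; next y=-2/5·(-0.092188)+1/4·(-9.419141)≈-2.317910
n=3: y≈-2.317910, sp=-3, e=sp−y≈-0.682090; I≈-6.964902, D=e−e_prev≈2.225723; u=3/2·(-0.682090)+1/2·(-6.964902)+5/4·2.225723≈-1.723433; next y=-2/5·(-2.317910)+1/4·(-1.723433)≈0.496306
n=4: y≈0.496306, sp=-3, e=sp−y≈-3.496306; I≈-10.461208, D=e−e_prev≈-2.814216; u=3/2·(-3.496306)+1/2·(-10.461208)+5/4·(-2.814216)≈-13.992833; next y=-2/5·0.496306+1/4·(-13.992833)≈-3.696731
n=5: y≈-3.696731, sp=-3, e=sp−y≈0.696731; I≈-9.764478, D=e−e_prev≈4.193037; u=3/2·0.696731+1/2·(-9.764478)+5/4·4.193037≈1.404153; next y=-2/5·(-3.696731)+1/4·1.404153≈1.829730
n=6: y≈1.829730, sp=-3, e=sp−y≈-4.829730; I≈-14.594208, D=e−e_prev≈-5.526461; u=3/2·(-4.829730)+1/2·(-14.594208)+5/4·(-5.526461)≈-21.449776; next y=-2/5·1.829730+1/4·(-21.449776)≈-6.094336
n=7: y≈-6.094336, sp=-3, e=sp−y≈3.094336; I≈-11.499872, D=e−e_prev≈7.924067; u=3/2·3.094336+1/2·(-11.499872)+5/4·7.924067≈8.796652; next y=-2/5·(-6.094336)+1/4·8.796652≈4.636897
n=8: y≈4.636897, sp=-3, e=sp−y≈-7.636897; I≈-19.136769, D=e−e_prev≈-10.731234; u=3/2·(-7.636897)+1/2·(-19.136769)+5/4·(-10.731234)≈-34.437773; next y=-2/5·4.636897+1/4·(-34.437773)≈-10.464202
n=9: y≈-10.464202, sp=-3, e=sp−y≈7.464202; I≈-11.672567, D=e−e_prev≈15.101100; u=3/2·7.464202+1/2·(-11.672567)+5/4·15.101100≈24.236394; next y=-2/5·(-10.464202)+1/4·24.236394≈10.244779
n=10: y≈10.244779, sp=-3, e=sp−y≈-13.244779; I≈-24.917347, D=e−e_prev≈-20.708982; u=3/2·(-13.244779)+1/2·(-24.917347)+5/4·(-20.708982)≈-58.212069; next y=-2/5·10.244779+1/4·(-58.212069)≈-18.650929
n=11: y≈-18.650929, sp=-3, e=sp−y≈15.650929; I≈-9.266417, D=e−e_prev≈28.895708; u=3/2·15.650929+1/2·(-9.266417)+5/4·28.895708≈54.962820; next y=-2/5·(-18.650929)+1/4·54.962820≈21.201077
n=12: y≈21.201077, sp=-3, e=sp−y≈-24.201077; I≈-33.467494, D=e−e_prev≈-39.852006; u=3/2·(-24.201077)+1/2·(-33.467494)+5/4·(-39.852006)≈-102.850369; next y=-2/5·21.201077+1/4·(-102.850369)≈-34.193023
n=13: y≈-34.193023, sp=-3, e=sp−y≈31.193023; I≈-2.274471, D=e−e_prev≈55.394100; u=3/2·31.193023+1/2·(-2.274471)+5/4·55.394100≈114.894924; next y=-2/5·(-34.193023)+1/4·114.894924≈42.400940

0 -2 -6.500 0.000
1 -3 -2.969 -1.625
2 -3 -9.419 -0.092
3 -3 -1.723 -2.318
4 -3 -13.993 0.496
5 -3 1.404 -3.697
6 -3 -21.450 1.830
7 -3 8.797 -6.094
8 -3 -34.438 4.637
9 -3 24.236 -10.464
10 -3 -58.212 10.245
11 -3 54.963 -18.651
12 -3 -102.850 21.201
13 -3 114.895 -34.193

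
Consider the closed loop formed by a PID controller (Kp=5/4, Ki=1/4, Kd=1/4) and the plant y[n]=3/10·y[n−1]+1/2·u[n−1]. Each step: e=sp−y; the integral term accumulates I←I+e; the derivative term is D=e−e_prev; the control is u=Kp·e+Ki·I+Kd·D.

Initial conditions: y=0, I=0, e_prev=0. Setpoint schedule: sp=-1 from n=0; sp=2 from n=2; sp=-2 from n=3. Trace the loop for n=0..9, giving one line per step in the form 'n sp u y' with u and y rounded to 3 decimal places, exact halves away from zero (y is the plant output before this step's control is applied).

(exact arithmetic carried between steps; '≈' marks a value shown rounded to 6 d.p. or computed from one; I and e_prev carry over from the previous line; the table rounds u and y to 3 d.p., halves away from zero)
n=0: y=0, sp=-1, e=sp−y=-1; I=-1, D=e−e_prev=-1; u=5/4·(-1)+1/4·(-1)+1/4·(-1)=-1.75; next y=3/10·0+1/2·(-1.75)=-0.875
n=1: y=-0.875, sp=-1, e=sp−y=-0.125; I=-1.125, D=e−e_prev=0.875; u=5/4·(-0.125)+1/4·(-1.125)+1/4·0.875=-0.21875; next y=3/10·(-0.875)+1/2·(-0.21875)=-0.371875
n=2: y=-0.371875, sp=2, e=sp−y=2.371875; I=1.246875, D=e−e_prev=2.496875; u=5/4·2.371875+1/4·1.246875+1/4·2.496875≈3.900781; next y=3/10·(-0.371875)+1/2·3.900781≈1.838828
n=3: y≈1.838828, sp=-2, e=sp−y≈-3.838828; I≈-2.591953, D=e−e_prev≈-6.210703; u=5/4·(-3.838828)+1/4·(-2.591953)+1/4·(-6.210703)≈-6.999199; next y=3/10·1.838828+1/2·(-6.999199)≈-2.947951
n=4: y≈-2.947951, sp=-2, e=sp−y≈0.947951; I≈-1.644002, D=e−e_prev≈4.786779; u=5/4·0.947951+1/4·(-1.644002)+1/4·4.786779≈1.970633; next y=3/10·(-2.947951)+1/2·1.970633≈0.100931
n=5: y≈0.100931, sp=-2, e=sp−y≈-2.100931; I≈-3.744933, D=e−e_prev≈-3.048882; u=5/4·(-2.100931)+1/4·(-3.744933)+1/4·(-3.048882)≈-4.324618; next y=3/10·0.100931+1/2·(-4.324618)≈-2.132030
n=6: y≈-2.132030, sp=-2, e=sp−y≈0.132030; I≈-3.612904, D=e−e_prev≈2.232961; u=5/4·0.132030+1/4·(-3.612904)+1/4·2.232961≈-0.179949; next y=3/10·(-2.132030)+1/2·(-0.179949)≈-0.729583
n=7: y≈-0.729583, sp=-2, e=sp−y≈-1.270417; I≈-4.883320, D=e−e_prev≈-1.402446; u=5/4·(-1.270417)+1/4·(-4.883320)+1/4·(-1.402446)≈-3.159463; next y=3/10·(-0.729583)+1/2·(-3.159463)≈-1.798606
n=8: y≈-1.798606, sp=-2, e=sp−y≈-0.201394; I≈-5.084714, D=e−e_prev≈1.069023; u=5/4·(-0.201394)+1/4·(-5.084714)+1/4·1.069023≈-1.255665; next y=3/10·(-1.798606)+1/2·(-1.255665)≈-1.167414
n=9: y≈-1.167414, sp=-2, e=sp−y≈-0.832586; I≈-5.917300, D=e−e_prev≈-0.631192; u=5/4·(-0.832586)+1/4·(-5.917300)+1/4·(-0.631192)≈-2.677855; next y=3/10·(-1.167414)+1/2·(-2.677855)≈-1.689152

0 -1 -1.750 0.000
1 -1 -0.219 -0.875
2 2 3.901 -0.372
3 -2 -6.999 1.839
4 -2 1.971 -2.948
5 -2 -4.325 0.101
6 -2 -0.180 -2.132
7 -2 -3.159 -0.730
8 -2 -1.256 -1.799
9 -2 -2.678 -1.167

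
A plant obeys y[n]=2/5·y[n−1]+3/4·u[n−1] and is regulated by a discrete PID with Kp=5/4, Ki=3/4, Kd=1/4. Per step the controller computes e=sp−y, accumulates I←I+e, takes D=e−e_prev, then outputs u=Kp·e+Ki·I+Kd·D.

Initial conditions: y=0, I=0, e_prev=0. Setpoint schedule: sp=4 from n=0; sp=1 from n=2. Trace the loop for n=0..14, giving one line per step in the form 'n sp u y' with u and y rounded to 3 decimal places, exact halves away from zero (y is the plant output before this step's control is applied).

0 4 9.000 0.000
1 4 -4.188 6.750
2 1 4.866 -0.441
3 1 -3.908 3.474
4 1 6.499 -1.541
5 1 -5.897 4.258
6 1 8.809 -2.719
7 1 -8.682 5.519
8 1 12.089 -4.304
9 1 -12.599 7.346
10 1 16.732 -6.511
11 1 -18.124 9.944
12 1 23.291 -9.615
13 1 -25.922 13.622
14 1 32.554 -13.992

(exact arithmetic carried between steps; '≈' marks a value shown rounded to 6 d.p. or computed from one; I and e_prev carry over from the previous line; the table rounds u and y to 3 d.p., halves away from zero)
n=0: y=0, sp=4, e=sp−y=4; I=4, D=e−e_prev=4; u=5/4·4+3/4·4+1/4·4=9; next y=2/5·0+3/4·9=6.75
n=1: y=6.75, sp=4, e=sp−y=-2.75; I=1.25, D=e−e_prev=-6.75; u=5/4·(-2.75)+3/4·1.25+1/4·(-6.75)=-4.1875; next y=2/5·6.75+3/4·(-4.1875)=-0.440625
n=2: y=-0.440625, sp=1, e=sp−y=1.440625; I=2.690625, D=e−e_prev=4.190625; u=5/4·1.440625+3/4·2.690625+1/4·4.190625≈4.866406; next y=2/5·(-0.440625)+3/4·4.866406≈3.473555
n=3: y≈3.473555, sp=1, e=sp−y≈-2.473555; I≈0.217070, D=e−e_prev≈-3.914180; u=5/4·(-2.473555)+3/4·0.217070+1/4·(-3.914180)≈-3.907686; next y=2/5·3.473555+3/4·(-3.907686)≈-1.541342
n=4: y≈-1.541342, sp=1, e=sp−y≈2.541342; I≈2.758413, D=e−e_prev≈5.014897; u=5/4·2.541342+3/4·2.758413+1/4·5.014897≈6.499212; next y=2/5·(-1.541342)+3/4·6.499212≈4.257872
n=5: y≈4.257872, sp=1, e=sp−y≈-3.257872; I≈-0.499459, D=e−e_prev≈-5.799214; u=5/4·(-3.257872)+3/4·(-0.499459)+1/4·(-5.799214)≈-5.896738; next y=2/5·4.257872+3/4·(-5.896738)≈-2.719404
n=6: y≈-2.719404, sp=1, e=sp−y≈3.719404; I≈3.219945, D=e−e_prev≈6.977276; u=5/4·3.719404+3/4·3.219945+1/4·6.977276≈8.808534; next y=2/5·(-2.719404)+3/4·8.808534≈5.518638
n=7: y≈5.518638, sp=1, e=sp−y≈-4.518638; I≈-1.298693, D=e−e_prev≈-8.238043; u=5/4·(-4.518638)+3/4·(-1.298693)+1/4·(-8.238043)≈-8.681829; next y=2/5·5.518638+3/4·(-8.681829)≈-4.303916
n=8: y≈-4.303916, sp=1, e=sp−y≈5.303916; I≈4.005223, D=e−e_prev≈9.822555; u=5/4·5.303916+3/4·4.005223+1/4·9.822555≈12.089451; next y=2/5·(-4.303916)+3/4·12.089451≈7.345522
n=9: y≈7.345522, sp=1, e=sp−y≈-6.345522; I≈-2.340299, D=e−e_prev≈-11.649438; u=5/4·(-6.345522)+3/4·(-2.340299)+1/4·(-11.649438)≈-12.599486; next y=2/5·7.345522+3/4·(-12.599486)≈-6.511406
n=10: y≈-6.511406, sp=1, e=sp−y≈7.511406; I≈5.171107, D=e−e_prev≈13.856927; u=5/4·7.511406+3/4·5.171107+1/4·13.856927≈16.731819; next y=2/5·(-6.511406)+3/4·16.731819≈9.944302
n=11: y≈9.944302, sp=1, e=sp−y≈-8.944302; I≈-3.773195, D=e−e_prev≈-16.455708; u=5/4·(-8.944302)+3/4·(-3.773195)+1/4·(-16.455708)≈-18.124201; next y=2/5·9.944302+3/4·(-18.124201)≈-9.615430
n=12: y≈-9.615430, sp=1, e=sp−y≈10.615430; I≈6.842235, D=e−e_prev≈19.559732; u=5/4·10.615430+3/4·6.842235+1/4·19.559732≈23.290896; next y=2/5·(-9.615430)+3/4·23.290896≈13.622000
n=13: y≈13.622000, sp=1, e=sp−y≈-12.622000; I≈-5.779766, D=e−e_prev≈-23.237430; u=5/4·(-12.622000)+3/4·(-5.779766)+1/4·(-23.237430)≈-25.921682; next y=2/5·13.622000+3/4·(-25.921682)≈-13.992461
n=14: y≈-13.992461, sp=1, e=sp−y≈14.992461; I≈9.212696, D=e−e_prev≈27.614462; u=5/4·14.992461+3/4·9.212696+1/4·27.614462≈32.553714; next y=2/5·(-13.992461)+3/4·32.553714≈18.818301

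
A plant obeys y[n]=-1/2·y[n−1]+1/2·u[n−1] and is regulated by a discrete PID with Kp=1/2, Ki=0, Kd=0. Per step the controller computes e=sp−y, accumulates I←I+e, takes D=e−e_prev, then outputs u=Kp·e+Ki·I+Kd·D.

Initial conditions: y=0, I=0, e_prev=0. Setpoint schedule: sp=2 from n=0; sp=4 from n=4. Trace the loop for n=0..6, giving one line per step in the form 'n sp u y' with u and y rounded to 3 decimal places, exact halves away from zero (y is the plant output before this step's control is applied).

0 2 1.000 0.000
1 2 0.750 0.500
2 2 0.938 0.125
3 2 0.797 0.406
4 4 1.902 0.195
5 4 1.573 0.854
6 4 1.820 0.360

(exact arithmetic carried between steps; '≈' marks a value shown rounded to 6 d.p. or computed from one; I and e_prev carry over from the previous line; the table rounds u and y to 3 d.p., halves away from zero)
n=0: y=0, sp=2, e=sp−y=2; I=2, D=e−e_prev=2; u=1/2·2+0·2+0·2=1; next y=-1/2·0+1/2·1=0.5
n=1: y=0.5, sp=2, e=sp−y=1.5; I=3.5, D=e−e_prev=-0.5; u=1/2·1.5+0·3.5+0·(-0.5)=0.75; next y=-1/2·0.5+1/2·0.75=0.125
n=2: y=0.125, sp=2, e=sp−y=1.875; I=5.375, D=e−e_prev=0.375; u=1/2·1.875+0·5.375+0·0.375=0.9375; next y=-1/2·0.125+1/2·0.9375=0.40625
n=3: y=0.40625, sp=2, e=sp−y=1.59375; I=6.96875, D=e−e_prev=-0.28125; u=1/2·1.59375+0·6.96875+0·(-0.28125)=0.796875; next y=-1/2·0.40625+1/2·0.796875≈0.195313
n=4: y≈0.195313, sp=4, e=sp−y≈3.804688; I≈10.773438, D=e−e_prev≈2.210938; u=1/2·3.804688+0·10.773438+0·2.210938≈1.902344; next y=-1/2·0.195313+1/2·1.902344≈0.853516
n=5: y≈0.853516, sp=4, e=sp−y≈3.146484; I≈13.919922, D=e−e_prev≈-0.658203; u=1/2·3.146484+0·13.919922+0·(-0.658203)≈1.573242; next y=-1/2·0.853516+1/2·1.573242≈0.359863
n=6: y≈0.359863, sp=4, e=sp−y≈3.640137; I≈17.560059, D=e−e_prev≈0.493652; u=1/2·3.640137+0·17.560059+0·0.493652≈1.820068; next y=-1/2·0.359863+1/2·1.820068≈0.730103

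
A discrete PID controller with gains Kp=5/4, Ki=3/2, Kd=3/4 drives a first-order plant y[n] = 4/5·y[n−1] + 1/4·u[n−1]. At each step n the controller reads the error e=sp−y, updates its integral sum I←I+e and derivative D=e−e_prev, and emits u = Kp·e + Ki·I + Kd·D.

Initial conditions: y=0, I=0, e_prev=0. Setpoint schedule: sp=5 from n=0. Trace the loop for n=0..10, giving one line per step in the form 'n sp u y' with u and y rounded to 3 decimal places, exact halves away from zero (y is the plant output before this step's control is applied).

(exact arithmetic carried between steps; '≈' marks a value shown rounded to 6 d.p. or computed from one; I and e_prev carry over from the previous line; the table rounds u and y to 3 d.p., halves away from zero)
n=0: y=0, sp=5, e=sp−y=5; I=5, D=e−e_prev=5; u=5/4·5+3/2·5+3/4·5=17.5; next y=4/5·0+1/4·17.5=4.375
n=1: y=4.375, sp=5, e=sp−y=0.625; I=5.625, D=e−e_prev=-4.375; u=5/4·0.625+3/2·5.625+3/4·(-4.375)=5.9375; next y=4/5·4.375+1/4·5.9375=4.984375
n=2: y=4.984375, sp=5, e=sp−y=0.015625; I=5.640625, D=e−e_prev=-0.609375; u=5/4·0.015625+3/2·5.640625+3/4·(-0.609375)≈8.023438; next y=4/5·4.984375+1/4·8.023438≈5.993359
n=3: y≈5.993359, sp=5, e=sp−y≈-0.993359; I≈4.647266, D=e−e_prev≈-1.008984; u=5/4·(-0.993359)+3/2·4.647266+3/4·(-1.008984)≈4.972461; next y=4/5·5.993359+1/4·4.972461≈6.037803
n=4: y≈6.037803, sp=5, e=sp−y≈-1.037803; I≈3.609463, D=e−e_prev≈-0.044443; u=5/4·(-1.037803)+3/2·3.609463+3/4·(-0.044443)≈4.083608; next y=4/5·6.037803+1/4·4.083608≈5.851144
n=5: y≈5.851144, sp=5, e=sp−y≈-0.851144; I≈2.758319, D=e−e_prev≈0.186658; u=5/4·(-0.851144)+3/2·2.758319+3/4·0.186658≈3.213541; next y=4/5·5.851144+1/4·3.213541≈5.484301
n=6: y≈5.484301, sp=5, e=sp−y≈-0.484301; I≈2.274018, D=e−e_prev≈0.366844; u=5/4·(-0.484301)+3/2·2.274018+3/4·0.366844≈3.080783; next y=4/5·5.484301+1/4·3.080783≈5.157636
n=7: y≈5.157636, sp=5, e=sp−y≈-0.157636; I≈2.116381, D=e−e_prev≈0.326664; u=5/4·(-0.157636)+3/2·2.116381+3/4·0.326664≈3.222525; next y=4/5·5.157636+1/4·3.222525≈4.931740
n=8: y≈4.931740, sp=5, e=sp−y≈0.068260; I≈2.184641, D=e−e_prev≈0.225896; u=5/4·0.068260+3/2·2.184641+3/4·0.225896≈3.531708; next y=4/5·4.931740+1/4·3.531708≈4.828319
n=9: y≈4.828319, sp=5, e=sp−y≈0.171681; I≈2.356322, D=e−e_prev≈0.103421; u=5/4·0.171681+3/2·2.356322+3/4·0.103421≈3.826649; next y=4/5·4.828319+1/4·3.826649≈4.819318
n=10: y≈4.819318, sp=5, e=sp−y≈0.180682; I≈2.537004, D=e−e_prev≈0.009002; u=5/4·0.180682+3/2·2.537004+3/4·0.009002≈4.038110; next y=4/5·4.819318+1/4·4.038110≈4.864982

0 5 17.500 0.000
1 5 5.938 4.375
2 5 8.023 4.984
3 5 4.972 5.993
4 5 4.084 6.038
5 5 3.214 5.851
6 5 3.081 5.484
7 5 3.223 5.158
8 5 3.532 4.932
9 5 3.827 4.828
10 5 4.038 4.819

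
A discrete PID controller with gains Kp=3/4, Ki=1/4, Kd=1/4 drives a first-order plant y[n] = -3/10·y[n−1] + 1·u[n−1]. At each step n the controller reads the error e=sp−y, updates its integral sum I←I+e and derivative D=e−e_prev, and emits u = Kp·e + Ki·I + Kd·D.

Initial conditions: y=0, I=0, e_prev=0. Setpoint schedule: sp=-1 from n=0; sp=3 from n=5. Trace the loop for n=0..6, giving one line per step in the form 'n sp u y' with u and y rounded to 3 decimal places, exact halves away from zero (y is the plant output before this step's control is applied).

0 -1 -1.250 0.000
1 -1 0.313 -1.250
2 -1 -2.359 0.688
3 -1 1.770 -2.566
4 -1 -5.033 2.539
5 3 10.776 -5.795
6 3 -12.996 12.515

(exact arithmetic carried between steps; '≈' marks a value shown rounded to 6 d.p. or computed from one; I and e_prev carry over from the previous line; the table rounds u and y to 3 d.p., halves away from zero)
n=0: y=0, sp=-1, e=sp−y=-1; I=-1, D=e−e_prev=-1; u=3/4·(-1)+1/4·(-1)+1/4·(-1)=-1.25; next y=-3/10·0+1·(-1.25)=-1.25
n=1: y=-1.25, sp=-1, e=sp−y=0.25; I=-0.75, D=e−e_prev=1.25; u=3/4·0.25+1/4·(-0.75)+1/4·1.25=0.3125; next y=-3/10·(-1.25)+1·0.3125=0.6875
n=2: y=0.6875, sp=-1, e=sp−y=-1.6875; I=-2.4375, D=e−e_prev=-1.9375; u=3/4·(-1.6875)+1/4·(-2.4375)+1/4·(-1.9375)=-2.359375; next y=-3/10·0.6875+1·(-2.359375)=-2.565625
n=3: y=-2.565625, sp=-1, e=sp−y=1.565625; I=-0.871875, D=e−e_prev=3.253125; u=3/4·1.565625+1/4·(-0.871875)+1/4·3.253125≈1.769531; next y=-3/10·(-2.565625)+1·1.769531≈2.539219
n=4: y≈2.539219, sp=-1, e=sp−y≈-3.539219; I≈-4.411094, D=e−e_prev≈-5.104844; u=3/4·(-3.539219)+1/4·(-4.411094)+1/4·(-5.104844)≈-5.033398; next y=-3/10·2.539219+1·(-5.033398)≈-5.795164
n=5: y≈-5.795164, sp=3, e=sp−y≈8.795164; I≈4.384070, D=e−e_prev≈12.334383; u=3/4·8.795164+1/4·4.384070+1/4·12.334383≈10.775986; next y=-3/10·(-5.795164)+1·10.775986≈12.514536
n=6: y≈12.514536, sp=3, e=sp−y≈-9.514536; I≈-5.130465, D=e−e_prev≈-18.309700; u=3/4·(-9.514536)+1/4·(-5.130465)+1/4·(-18.309700)≈-12.995943; next y=-3/10·12.514536+1·(-12.995943)≈-16.750304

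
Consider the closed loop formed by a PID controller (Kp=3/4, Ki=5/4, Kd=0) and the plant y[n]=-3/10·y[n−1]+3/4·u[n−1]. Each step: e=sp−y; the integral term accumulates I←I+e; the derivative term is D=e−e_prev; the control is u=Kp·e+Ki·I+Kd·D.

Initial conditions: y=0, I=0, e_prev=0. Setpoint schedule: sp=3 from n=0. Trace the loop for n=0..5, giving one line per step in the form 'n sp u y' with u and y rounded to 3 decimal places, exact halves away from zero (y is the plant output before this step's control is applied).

0 3 6.000 0.000
1 3 0.750 4.500
2 3 9.450 -0.788
3 3 -2.038 7.324
4 3 14.656 -3.726
5 3 -8.608 12.110

(exact arithmetic carried between steps; '≈' marks a value shown rounded to 6 d.p. or computed from one; I and e_prev carry over from the previous line; the table rounds u and y to 3 d.p., halves away from zero)
n=0: y=0, sp=3, e=sp−y=3; I=3, D=e−e_prev=3; u=3/4·3+5/4·3+0·3=6; next y=-3/10·0+3/4·6=4.5
n=1: y=4.5, sp=3, e=sp−y=-1.5; I=1.5, D=e−e_prev=-4.5; u=3/4·(-1.5)+5/4·1.5+0·(-4.5)=0.75; next y=-3/10·4.5+3/4·0.75=-0.7875
n=2: y=-0.7875, sp=3, e=sp−y=3.7875; I=5.2875, D=e−e_prev=5.2875; u=3/4·3.7875+5/4·5.2875+0·5.2875=9.45; next y=-3/10·(-0.7875)+3/4·9.45=7.32375
n=3: y=7.32375, sp=3, e=sp−y=-4.32375; I=0.96375, D=e−e_prev=-8.11125; u=3/4·(-4.32375)+5/4·0.96375+0·(-8.11125)=-2.038125; next y=-3/10·7.32375+3/4·(-2.038125)≈-3.725719
n=4: y≈-3.725719, sp=3, e=sp−y≈6.725719; I≈7.689469, D=e−e_prev≈11.049469; u=3/4·6.725719+5/4·7.689469+0·11.049469≈14.656125; next y=-3/10·(-3.725719)+3/4·14.656125≈12.109809
n=5: y≈12.109809, sp=3, e=sp−y≈-9.109809; I≈-1.420341, D=e−e_prev≈-15.835528; u=3/4·(-9.109809)+5/4·(-1.420341)+0·(-15.835528)≈-8.607783; next y=-3/10·12.109809+3/4·(-8.607783)≈-10.088780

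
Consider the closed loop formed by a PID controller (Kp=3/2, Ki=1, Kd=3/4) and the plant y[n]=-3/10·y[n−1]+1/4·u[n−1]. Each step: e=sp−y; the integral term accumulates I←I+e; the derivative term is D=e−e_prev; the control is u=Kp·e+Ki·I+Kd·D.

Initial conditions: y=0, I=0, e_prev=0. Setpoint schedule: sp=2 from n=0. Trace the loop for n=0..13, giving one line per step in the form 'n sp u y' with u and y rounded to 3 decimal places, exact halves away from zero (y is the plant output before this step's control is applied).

0 2 6.500 0.000
1 2 1.719 1.625
2 2 8.782 -0.058
3 2 2.198 2.213
4 2 11.251 -0.114
5 2 1.996 2.847
6 2 13.777 -0.355
7 2 1.036 3.551
8 2 16.575 -0.806
9 2 -0.760 4.386
10 2 19.895 -1.506
11 2 -3.544 5.426
12 2 24.031 -2.514
13 2 -7.556 6.762

(exact arithmetic carried between steps; '≈' marks a value shown rounded to 6 d.p. or computed from one; I and e_prev carry over from the previous line; the table rounds u and y to 3 d.p., halves away from zero)
n=0: y=0, sp=2, e=sp−y=2; I=2, D=e−e_prev=2; u=3/2·2+1·2+3/4·2=6.5; next y=-3/10·0+1/4·6.5=1.625
n=1: y=1.625, sp=2, e=sp−y=0.375; I=2.375, D=e−e_prev=-1.625; u=3/2·0.375+1·2.375+3/4·(-1.625)=1.71875; next y=-3/10·1.625+1/4·1.71875≈-0.057813
n=2: y≈-0.057813, sp=2, e=sp−y≈2.057813; I≈4.432813, D=e−e_prev≈1.682813; u=3/2·2.057813+1·4.432813+3/4·1.682813≈8.781641; next y=-3/10·(-0.057813)+1/4·8.781641≈2.212754
n=3: y≈2.212754, sp=2, e=sp−y≈-0.212754; I≈4.220059, D=e−e_prev≈-2.270566; u=3/2·(-0.212754)+1·4.220059+3/4·(-2.270566)≈2.198003; next y=-3/10·2.212754+1/4·2.198003≈-0.114325
n=4: y≈-0.114325, sp=2, e=sp−y≈2.114325; I≈6.334384, D=e−e_prev≈2.327079; u=3/2·2.114325+1·6.334384+3/4·2.327079≈11.251182; next y=-3/10·(-0.114325)+1/4·11.251182≈2.847093
n=5: y≈2.847093, sp=2, e=sp−y≈-0.847093; I≈5.487291, D=e−e_prev≈-2.961418; u=3/2·(-0.847093)+1·5.487291+3/4·(-2.961418)≈1.995588; next y=-3/10·2.847093+1/4·1.995588≈-0.355231
n=6: y≈-0.355231, sp=2, e=sp−y≈2.355231; I≈7.842522, D=e−e_prev≈3.202324; u=3/2·2.355231+1·7.842522+3/4·3.202324≈13.777112; next y=-3/10·(-0.355231)+1/4·13.777112≈3.550847
n=7: y≈3.550847, sp=2, e=sp−y≈-1.550847; I≈6.291675, D=e−e_prev≈-3.906078; u=3/2·(-1.550847)+1·6.291675+3/4·(-3.906078)≈1.035845; next y=-3/10·3.550847+1/4·1.035845≈-0.806293
n=8: y≈-0.806293, sp=2, e=sp−y≈2.806293; I≈9.097968, D=e−e_prev≈4.357140; u=3/2·2.806293+1·9.097968+3/4·4.357140≈16.575262; next y=-3/10·(-0.806293)+1/4·16.575262≈4.385703
n=9: y≈4.385703, sp=2, e=sp−y≈-2.385703; I≈6.712264, D=e−e_prev≈-5.191996; u=3/2·(-2.385703)+1·6.712264+3/4·(-5.191996)≈-0.760288; next y=-3/10·4.385703+1/4·(-0.760288)≈-1.505783
n=10: y≈-1.505783, sp=2, e=sp−y≈3.505783; I≈10.218047, D=e−e_prev≈5.891486; u=3/2·3.505783+1·10.218047+3/4·5.891486≈19.895336; next y=-3/10·(-1.505783)+1/4·19.895336≈5.425569
n=11: y≈5.425569, sp=2, e=sp−y≈-3.425569; I≈6.792478, D=e−e_prev≈-6.931352; u=3/2·(-3.425569)+1·6.792478+3/4·(-6.931352)≈-3.544389; next y=-3/10·5.425569+1/4·(-3.544389)≈-2.513768
n=12: y≈-2.513768, sp=2, e=sp−y≈4.513768; I≈11.306246, D=e−e_prev≈7.939337; u=3/2·4.513768+1·11.306246+3/4·7.939337≈24.031401; next y=-3/10·(-2.513768)+1/4·24.031401≈6.761981
n=13: y≈6.761981, sp=2, e=sp−y≈-4.761981; I≈6.544266, D=e−e_prev≈-9.275749; u=3/2·(-4.761981)+1·6.544266+3/4·(-9.275749)≈-7.555517; next y=-3/10·6.761981+1/4·(-7.555517)≈-3.917473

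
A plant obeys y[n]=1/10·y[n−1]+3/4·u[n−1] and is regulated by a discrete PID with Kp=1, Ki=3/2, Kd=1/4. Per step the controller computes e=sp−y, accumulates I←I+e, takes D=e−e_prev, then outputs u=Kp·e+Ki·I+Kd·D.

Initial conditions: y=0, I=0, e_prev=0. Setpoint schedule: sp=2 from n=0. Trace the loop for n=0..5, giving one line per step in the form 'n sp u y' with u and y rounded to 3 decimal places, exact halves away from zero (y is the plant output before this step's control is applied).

0 2 5.500 0.000
1 2 -3.344 4.125
2 2 11.606 -2.095
3 2 -12.929 8.495
4 2 27.667 -8.847
5 2 -39.358 19.866

(exact arithmetic carried between steps; '≈' marks a value shown rounded to 6 d.p. or computed from one; I and e_prev carry over from the previous line; the table rounds u and y to 3 d.p., halves away from zero)
n=0: y=0, sp=2, e=sp−y=2; I=2, D=e−e_prev=2; u=1·2+3/2·2+1/4·2=5.5; next y=1/10·0+3/4·5.5=4.125
n=1: y=4.125, sp=2, e=sp−y=-2.125; I=-0.125, D=e−e_prev=-4.125; u=1·(-2.125)+3/2·(-0.125)+1/4·(-4.125)=-3.34375; next y=1/10·4.125+3/4·(-3.34375)≈-2.095313
n=2: y≈-2.095313, sp=2, e=sp−y≈4.095313; I≈3.970313, D=e−e_prev≈6.220313; u=1·4.095313+3/2·3.970313+1/4·6.220313≈11.605859; next y=1/10·(-2.095313)+3/4·11.605859≈8.494863
n=3: y≈8.494863, sp=2, e=sp−y≈-6.494863; I≈-2.524551, D=e−e_prev≈-10.590176; u=1·(-6.494863)+3/2·(-2.524551)+1/4·(-10.590176)≈-12.929233; next y=1/10·8.494863+3/4·(-12.929233)≈-8.847439
n=4: y≈-8.847439, sp=2, e=sp−y≈10.847439; I≈8.322888, D=e−e_prev≈17.342302; u=1·10.847439+3/2·8.322888+1/4·17.342302≈27.667346; next y=1/10·(-8.847439)+3/4·27.667346≈19.865766
n=5: y≈19.865766, sp=2, e=sp−y≈-17.865766; I≈-9.542878, D=e−e_prev≈-28.713204; u=1·(-17.865766)+3/2·(-9.542878)+1/4·(-28.713204)≈-39.358384; next y=1/10·19.865766+3/4·(-39.358384)≈-27.532211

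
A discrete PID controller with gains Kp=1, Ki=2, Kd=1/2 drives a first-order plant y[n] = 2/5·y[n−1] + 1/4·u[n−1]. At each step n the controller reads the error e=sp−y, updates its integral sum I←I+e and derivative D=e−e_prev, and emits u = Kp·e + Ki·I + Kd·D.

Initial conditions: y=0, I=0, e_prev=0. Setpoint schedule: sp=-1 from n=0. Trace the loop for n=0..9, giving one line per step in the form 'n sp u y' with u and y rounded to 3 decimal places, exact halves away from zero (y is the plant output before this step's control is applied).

(exact arithmetic carried between steps; '≈' marks a value shown rounded to 6 d.p. or computed from one; I and e_prev carry over from the previous line; the table rounds u and y to 3 d.p., halves away from zero)
n=0: y=0, sp=-1, e=sp−y=-1; I=-1, D=e−e_prev=-1; u=1·(-1)+2·(-1)+1/2·(-1)=-3.5; next y=2/5·0+1/4·(-3.5)=-0.875
n=1: y=-0.875, sp=-1, e=sp−y=-0.125; I=-1.125, D=e−e_prev=0.875; u=1·(-0.125)+2·(-1.125)+1/2·0.875=-1.9375; next y=2/5·(-0.875)+1/4·(-1.9375)=-0.834375
n=2: y=-0.834375, sp=-1, e=sp−y=-0.165625; I=-1.290625, D=e−e_prev=-0.040625; u=1·(-0.165625)+2·(-1.290625)+1/2·(-0.040625)≈-2.767188; next y=2/5·(-0.834375)+1/4·(-2.767188)≈-1.025547
n=3: y≈-1.025547, sp=-1, e=sp−y≈0.025547; I≈-1.265078, D=e−e_prev≈0.191172; u=1·0.025547+2·(-1.265078)+1/2·0.191172≈-2.409023; next y=2/5·(-1.025547)+1/4·(-2.409023)≈-1.012475
n=4: y≈-1.012475, sp=-1, e=sp−y≈0.012475; I≈-1.252604, D=e−e_prev≈-0.013072; u=1·0.012475+2·(-1.252604)+1/2·(-0.013072)≈-2.499269; next y=2/5·(-1.012475)+1/4·(-2.499269)≈-1.029807
n=5: y≈-1.029807, sp=-1, e=sp−y≈0.029807; I≈-1.222797, D=e−e_prev≈0.017332; u=1·0.029807+2·(-1.222797)+1/2·0.017332≈-2.407120; next y=2/5·(-1.029807)+1/4·(-2.407120)≈-1.013703
n=6: y≈-1.013703, sp=-1, e=sp−y≈0.013703; I≈-1.209094, D=e−e_prev≈-0.016104; u=1·0.013703+2·(-1.209094)+1/2·(-0.016104)≈-2.412537; next y=2/5·(-1.013703)+1/4·(-2.412537)≈-1.008615
n=7: y≈-1.008615, sp=-1, e=sp−y≈0.008615; I≈-1.200478, D=e−e_prev≈-0.005087; u=1·0.008615+2·(-1.200478)+1/2·(-0.005087)≈-2.394885; next y=2/5·(-1.008615)+1/4·(-2.394885)≈-1.002167
n=8: y≈-1.002167, sp=-1, e=sp−y≈0.002167; I≈-1.198311, D=e−e_prev≈-0.006448; u=1·0.002167+2·(-1.198311)+1/2·(-0.006448)≈-2.397678; next y=2/5·(-1.002167)+1/4·(-2.397678)≈-1.000287
n=9: y≈-1.000287, sp=-1, e=sp−y≈0.000287; I≈-1.198024, D=e−e_prev≈-0.001881; u=1·0.000287+2·(-1.198024)+1/2·(-0.001881)≈-2.396703; next y=2/5·(-1.000287)+1/4·(-2.396703)≈-0.999290

0 -1 -3.500 0.000
1 -1 -1.938 -0.875
2 -1 -2.767 -0.834
3 -1 -2.409 -1.026
4 -1 -2.499 -1.012
5 -1 -2.407 -1.030
6 -1 -2.413 -1.014
7 -1 -2.395 -1.009
8 -1 -2.398 -1.002
9 -1 -2.397 -1.000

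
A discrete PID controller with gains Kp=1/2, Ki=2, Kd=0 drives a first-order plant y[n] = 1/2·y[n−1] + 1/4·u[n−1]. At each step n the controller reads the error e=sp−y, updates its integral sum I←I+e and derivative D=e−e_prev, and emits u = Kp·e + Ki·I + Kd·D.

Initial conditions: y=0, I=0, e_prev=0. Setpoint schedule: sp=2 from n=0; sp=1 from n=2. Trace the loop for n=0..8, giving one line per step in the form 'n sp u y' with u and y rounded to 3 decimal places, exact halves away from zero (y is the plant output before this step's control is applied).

(exact arithmetic carried between steps; '≈' marks a value shown rounded to 6 d.p. or computed from one; I and e_prev carry over from the previous line; the table rounds u and y to 3 d.p., halves away from zero)
n=0: y=0, sp=2, e=sp−y=2; I=2, D=e−e_prev=2; u=1/2·2+2·2+0·2=5; next y=1/2·0+1/4·5=1.25
n=1: y=1.25, sp=2, e=sp−y=0.75; I=2.75, D=e−e_prev=-1.25; u=1/2·0.75+2·2.75+0·(-1.25)=5.875; next y=1/2·1.25+1/4·5.875=2.09375
n=2: y=2.09375, sp=1, e=sp−y=-1.09375; I=1.65625, D=e−e_prev=-1.84375; u=1/2·(-1.09375)+2·1.65625+0·(-1.84375)=2.765625; next y=1/2·2.09375+1/4·2.765625≈1.738281
n=3: y≈1.738281, sp=1, e=sp−y≈-0.738281; I≈0.917969, D=e−e_prev≈0.355469; u=1/2·(-0.738281)+2·0.917969+0·0.355469≈1.466797; next y=1/2·1.738281+1/4·1.466797≈1.235840
n=4: y≈1.235840, sp=1, e=sp−y≈-0.235840; I≈0.682129, D=e−e_prev≈0.502441; u=1/2·(-0.235840)+2·0.682129+0·0.502441≈1.246338; next y=1/2·1.235840+1/4·1.246338≈0.929504
n=5: y≈0.929504, sp=1, e=sp−y≈0.070496; I≈0.752625, D=e−e_prev≈0.306335; u=1/2·0.070496+2·0.752625+0·0.306335≈1.540497; next y=1/2·0.929504+1/4·1.540497≈0.849876
n=6: y≈0.849876, sp=1, e=sp−y≈0.150124; I≈0.902748, D=e−e_prev≈0.079628; u=1/2·0.150124+2·0.902748+0·0.079628≈1.880558; next y=1/2·0.849876+1/4·1.880558≈0.895078
n=7: y≈0.895078, sp=1, e=sp−y≈0.104922; I≈1.007670, D=e−e_prev≈-0.045201; u=1/2·0.104922+2·1.007670+0·(-0.045201)≈2.067802; next y=1/2·0.895078+1/4·2.067802≈0.964489
n=8: y≈0.964489, sp=1, e=sp−y≈0.035511; I≈1.043181, D=e−e_prev≈-0.069412; u=1/2·0.035511+2·1.043181+0·(-0.069412)≈2.104117; next y=1/2·0.964489+1/4·2.104117≈1.008274

0 2 5.000 0.000
1 2 5.875 1.250
2 1 2.766 2.094
3 1 1.467 1.738
4 1 1.246 1.236
5 1 1.540 0.930
6 1 1.881 0.850
7 1 2.068 0.895
8 1 2.104 0.964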